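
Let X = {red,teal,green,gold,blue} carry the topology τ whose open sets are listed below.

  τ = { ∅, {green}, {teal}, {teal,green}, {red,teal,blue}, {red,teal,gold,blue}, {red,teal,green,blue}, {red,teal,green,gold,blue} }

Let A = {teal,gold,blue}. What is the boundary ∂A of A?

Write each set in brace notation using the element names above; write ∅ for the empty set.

opens ⊆ A: ∅, {teal}; union → int = {teal}
complement {red,green}; its interior {green}; cl(A) = X∖{green} = {red,teal,gold,blue}
boundary = {red,teal,gold,blue} ∖ {teal} = {red,gold,blue}

{red,gold,blue}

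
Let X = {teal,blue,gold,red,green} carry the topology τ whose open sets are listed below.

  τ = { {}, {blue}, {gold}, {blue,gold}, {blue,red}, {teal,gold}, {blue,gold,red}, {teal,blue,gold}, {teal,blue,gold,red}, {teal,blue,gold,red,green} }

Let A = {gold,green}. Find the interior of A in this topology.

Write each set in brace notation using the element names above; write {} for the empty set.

opens ⊆ A: {}, {gold}; union → int = {gold}

{gold}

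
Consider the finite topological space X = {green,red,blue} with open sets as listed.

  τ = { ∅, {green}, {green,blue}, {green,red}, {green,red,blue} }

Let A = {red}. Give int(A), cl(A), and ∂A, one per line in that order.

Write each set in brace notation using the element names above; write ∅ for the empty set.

int(A) = ∅
cl(A)  = {red}
∂A     = {red}

open subsets of A: ∅; so int(A) = ∅
closure: X∖int(X∖A) = X∖{green,blue} = {red}
∂A = {red} minus ∅ = {red}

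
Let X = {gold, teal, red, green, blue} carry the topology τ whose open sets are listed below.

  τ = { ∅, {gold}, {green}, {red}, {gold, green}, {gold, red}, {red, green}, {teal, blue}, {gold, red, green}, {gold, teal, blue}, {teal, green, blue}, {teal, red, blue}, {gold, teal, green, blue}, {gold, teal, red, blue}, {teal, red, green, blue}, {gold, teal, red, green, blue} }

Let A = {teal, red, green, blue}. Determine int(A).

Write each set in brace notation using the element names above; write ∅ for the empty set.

{teal, red, green, blue}

U open, U⊆A: ∅, {green}, {red}, {teal, blue}, {red, green}, {teal, red, blue}, {teal, green, blue}, {teal, red, green, blue}. int(A) = ⋃ = {teal, red, green, blue}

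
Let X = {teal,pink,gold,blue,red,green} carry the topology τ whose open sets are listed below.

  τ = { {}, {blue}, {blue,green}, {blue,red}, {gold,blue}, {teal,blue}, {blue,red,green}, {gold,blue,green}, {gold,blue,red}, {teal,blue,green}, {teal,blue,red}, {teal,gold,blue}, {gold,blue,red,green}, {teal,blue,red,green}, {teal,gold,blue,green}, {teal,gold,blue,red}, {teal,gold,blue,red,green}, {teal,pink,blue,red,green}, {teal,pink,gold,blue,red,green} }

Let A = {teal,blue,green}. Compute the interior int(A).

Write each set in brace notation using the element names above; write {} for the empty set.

open subsets of A: {}, {blue}, {teal,blue}, {blue,green}, {teal,blue,green}; so int(A) = {teal,blue,green}

{teal,blue,green}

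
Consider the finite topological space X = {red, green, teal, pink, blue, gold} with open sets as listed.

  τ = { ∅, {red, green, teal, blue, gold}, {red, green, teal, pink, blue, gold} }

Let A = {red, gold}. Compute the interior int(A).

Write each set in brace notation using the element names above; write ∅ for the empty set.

∅

opens ⊆ A: ∅; union → int = ∅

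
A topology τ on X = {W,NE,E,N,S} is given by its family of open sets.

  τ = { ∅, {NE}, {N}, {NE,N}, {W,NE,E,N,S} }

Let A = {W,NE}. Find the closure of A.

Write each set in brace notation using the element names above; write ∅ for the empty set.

{W,NE,E,S}

X∖A={E,N,S}, int(X∖A)={N}, hence cl(A)={W,NE,E,S}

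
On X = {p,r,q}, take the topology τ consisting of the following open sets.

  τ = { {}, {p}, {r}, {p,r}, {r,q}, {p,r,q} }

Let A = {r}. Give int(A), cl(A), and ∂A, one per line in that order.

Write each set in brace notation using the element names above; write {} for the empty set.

int(A) = {r}
cl(A)  = {r,q}
∂A     = {q}

interior: largest open inside A is {r} (from {}, {r})
cl via duality: int({p,q}) = {p}, so X∖{p} = {r,q}
cl∖int = {q}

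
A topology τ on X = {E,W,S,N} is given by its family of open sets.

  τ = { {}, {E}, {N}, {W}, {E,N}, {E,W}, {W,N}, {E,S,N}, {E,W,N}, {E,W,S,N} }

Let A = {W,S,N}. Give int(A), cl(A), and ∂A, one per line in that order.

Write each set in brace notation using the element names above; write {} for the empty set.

int(A) = {W,N}
cl(A)  = {W,S,N}
∂A     = {S}

open subsets of A: {}, {N}, {W}, {W,N}; so int(A) = {W,N}
closure: X∖int(X∖A) = X∖{E} = {W,S,N}
∂A = {W,S,N} minus {W,N} = {S}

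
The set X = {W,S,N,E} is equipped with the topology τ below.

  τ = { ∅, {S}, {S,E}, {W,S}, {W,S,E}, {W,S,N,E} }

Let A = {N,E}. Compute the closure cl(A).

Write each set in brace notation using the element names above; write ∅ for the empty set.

X∖A={W,S}, int(X∖A)={W,S}, hence cl(A)={N,E}

{N,E}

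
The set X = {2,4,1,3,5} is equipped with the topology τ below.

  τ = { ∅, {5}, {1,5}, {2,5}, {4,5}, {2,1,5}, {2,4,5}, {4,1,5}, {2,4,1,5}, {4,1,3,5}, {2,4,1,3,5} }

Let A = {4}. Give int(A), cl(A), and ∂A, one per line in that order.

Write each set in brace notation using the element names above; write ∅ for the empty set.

int(A) = ∅
cl(A)  = {4,3}
∂A     = {4,3}

interior: largest open inside A is ∅ (from ∅)
cl via duality: int({2,1,3,5}) = {2,1,5}, so X∖{2,1,5} = {4,3}
cl∖int = {4,3}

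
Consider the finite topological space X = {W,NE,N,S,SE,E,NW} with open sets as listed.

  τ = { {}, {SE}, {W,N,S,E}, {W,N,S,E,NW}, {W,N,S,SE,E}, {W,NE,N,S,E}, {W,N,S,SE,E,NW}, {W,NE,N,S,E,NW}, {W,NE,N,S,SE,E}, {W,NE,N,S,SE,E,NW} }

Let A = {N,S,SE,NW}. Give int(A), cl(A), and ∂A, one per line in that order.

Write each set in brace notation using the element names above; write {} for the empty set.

int(A) = {SE}
cl(A)  = {W,NE,N,S,SE,E,NW}
∂A     = {W,NE,N,S,E,NW}

interior: largest open inside A is {SE} (from {}, {SE})
cl via duality: int({W,NE,E}) = {}, so X∖{} = {W,NE,N,S,SE,E,NW}
cl∖int = {W,NE,N,S,E,NW}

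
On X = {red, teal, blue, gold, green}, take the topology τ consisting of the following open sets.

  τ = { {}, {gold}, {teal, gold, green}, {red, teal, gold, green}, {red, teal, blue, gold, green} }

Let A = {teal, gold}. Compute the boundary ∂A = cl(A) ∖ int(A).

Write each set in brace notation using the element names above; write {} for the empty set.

interior: largest open inside A is {gold} (from {}, {gold})
cl via duality: int({red, blue, green}) = {}, so X∖{} = {red, teal, blue, gold, green}
cl∖int = {red, teal, blue, green}

{red, teal, blue, green}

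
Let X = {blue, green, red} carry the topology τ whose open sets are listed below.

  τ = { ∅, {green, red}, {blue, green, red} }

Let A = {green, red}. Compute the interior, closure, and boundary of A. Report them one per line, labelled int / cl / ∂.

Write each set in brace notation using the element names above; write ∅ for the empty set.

int(A) = {green, red}
cl(A)  = {blue, green, red}
∂A     = {blue}

interior: largest open inside A is {green, red} (from ∅, {green, red})
cl via duality: int({blue}) = ∅, so X∖∅ = {blue, green, red}
cl∖int = {blue}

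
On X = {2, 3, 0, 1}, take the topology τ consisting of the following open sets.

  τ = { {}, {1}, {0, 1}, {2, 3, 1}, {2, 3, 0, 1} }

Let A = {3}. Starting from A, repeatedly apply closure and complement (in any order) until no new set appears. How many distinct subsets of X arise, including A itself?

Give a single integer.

cl via duality: int({2, 0, 1}) = {0, 1}, so X∖{0, 1} = {2, 3}
Write k for closure, c for complement:
  1. A     = {3}
  2. kA    = {2, 3}
  3. cA    = {2, 0, 1}
  4. ckA   = {0, 1}
  5. kcA   = {2, 3, 0, 1}
  6. ckcA  = {}
applying k or c yields no new set

6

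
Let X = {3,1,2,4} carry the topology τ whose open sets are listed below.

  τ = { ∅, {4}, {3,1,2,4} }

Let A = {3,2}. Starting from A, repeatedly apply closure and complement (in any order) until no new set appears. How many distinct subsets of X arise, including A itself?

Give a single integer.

6

cl via duality: int({1,4}) = {4}, so X∖{4} = {3,1,2}
Write k for closure, c for complement:
  1. A     = {3,2}
  2. kA    = {3,1,2}
  3. cA    = {1,4}
  4. ckA   = {4}
  5. kcA   = {3,1,2,4}
  6. ckcA  = ∅
applying k or c yields no new set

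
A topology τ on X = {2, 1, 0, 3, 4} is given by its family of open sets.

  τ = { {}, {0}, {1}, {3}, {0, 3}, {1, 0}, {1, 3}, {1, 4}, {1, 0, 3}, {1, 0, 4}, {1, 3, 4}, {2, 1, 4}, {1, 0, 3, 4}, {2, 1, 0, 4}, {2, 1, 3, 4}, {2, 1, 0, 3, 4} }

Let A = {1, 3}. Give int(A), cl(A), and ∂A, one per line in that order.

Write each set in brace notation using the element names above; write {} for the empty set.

opens ⊆ A: {}, {1}, {3}, {1, 3}; union → int = {1, 3}
complement {2, 0, 4}; its interior {0}; cl(A) = X∖{0} = {2, 1, 3, 4}
boundary = {2, 1, 3, 4} ∖ {1, 3} = {2, 4}

int(A) = {1, 3}
cl(A)  = {2, 1, 3, 4}
∂A     = {2, 4}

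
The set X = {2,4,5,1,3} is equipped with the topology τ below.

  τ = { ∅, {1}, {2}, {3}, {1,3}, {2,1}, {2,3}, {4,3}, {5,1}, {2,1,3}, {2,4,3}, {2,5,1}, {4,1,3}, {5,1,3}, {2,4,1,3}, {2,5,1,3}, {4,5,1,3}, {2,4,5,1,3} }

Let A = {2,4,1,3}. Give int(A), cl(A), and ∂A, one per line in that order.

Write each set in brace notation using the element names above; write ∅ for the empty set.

open subsets of A: ∅, {1}, {2}, {3}, {4,3}, {1,3}, {2,3}, {2,1}, {4,1,3}, {2,4,3}, {2,1,3}, {2,4,1,3}; so int(A) = {2,4,1,3}
closure: X∖int(X∖A) = X∖∅ = {2,4,5,1,3}
∂A = {2,4,5,1,3} minus {2,4,1,3} = {5}

int(A) = {2,4,1,3}
cl(A)  = {2,4,5,1,3}
∂A     = {5}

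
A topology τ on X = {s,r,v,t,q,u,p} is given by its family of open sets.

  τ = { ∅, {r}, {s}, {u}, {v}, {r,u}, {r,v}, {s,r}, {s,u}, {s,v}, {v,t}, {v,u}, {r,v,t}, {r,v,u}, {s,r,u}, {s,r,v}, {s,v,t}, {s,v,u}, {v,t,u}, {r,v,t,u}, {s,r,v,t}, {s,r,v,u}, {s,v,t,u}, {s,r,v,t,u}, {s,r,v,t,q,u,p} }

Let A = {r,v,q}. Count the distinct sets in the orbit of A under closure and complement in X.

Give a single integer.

closure: X∖int(X∖A) = X∖{s,u} = {r,v,t,q,p}
Let k=closure and c=complement:
  1. A     = {r,v,q}
  2. kA    = {r,v,t,q,p}
  3. cA    = {s,t,u,p}
  4. ckA   = {s,u}
  5. kcA   = {s,t,q,u,p}
  6. kckA  = {s,q,u,p}
  7. ckcA  = {r,v}
  8. ckckA = {r,v,t}
— saturated at 8

8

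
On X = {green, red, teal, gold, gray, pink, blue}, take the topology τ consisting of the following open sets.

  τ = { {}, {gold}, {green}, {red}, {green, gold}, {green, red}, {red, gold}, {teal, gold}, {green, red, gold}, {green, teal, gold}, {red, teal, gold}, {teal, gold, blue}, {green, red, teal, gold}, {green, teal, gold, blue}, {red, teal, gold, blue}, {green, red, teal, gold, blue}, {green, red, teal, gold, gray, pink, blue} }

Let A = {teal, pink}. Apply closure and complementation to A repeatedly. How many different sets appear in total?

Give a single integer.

closure: X∖int(X∖A) = X∖{green, red, gold} = {teal, gray, pink, blue}
Let k=closure and c=complement:
  1. A     = {teal, pink}
  2. kA    = {teal, gray, pink, blue}
  3. cA    = {green, red, gold, gray, blue}
  4. ckA   = {green, red, gold}
  5. kcA   = {green, red, teal, gold, gray, pink, blue}
  6. ckcA  = {}
— saturated at 6

6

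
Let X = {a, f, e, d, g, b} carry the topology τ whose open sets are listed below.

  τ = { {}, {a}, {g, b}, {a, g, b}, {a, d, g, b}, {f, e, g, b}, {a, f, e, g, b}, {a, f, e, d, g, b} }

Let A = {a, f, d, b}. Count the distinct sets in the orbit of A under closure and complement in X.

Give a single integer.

complement {e, g}; its interior {}; cl(A) = X∖{} = {a, f, e, d, g, b}
With k = closure, c = complement:
  1. A     = {a, f, d, b}
  2. kA    = {a, f, e, d, g, b}
  3. cA    = {e, g}
  4. ckA   = {}
  5. kcA   = {f, e, d, g, b}
  6. ckcA  = {a}
  7. kckcA = {a, d}
  8. ckckcA = {f, e, g, b}
k, c of each give nothing new

8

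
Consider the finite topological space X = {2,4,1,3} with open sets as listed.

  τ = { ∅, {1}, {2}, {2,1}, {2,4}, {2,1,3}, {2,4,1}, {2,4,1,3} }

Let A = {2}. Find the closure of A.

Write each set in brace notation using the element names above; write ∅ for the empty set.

X∖A={4,1,3}, int(X∖A)={1}, hence cl(A)={2,4,3}

{2,4,3}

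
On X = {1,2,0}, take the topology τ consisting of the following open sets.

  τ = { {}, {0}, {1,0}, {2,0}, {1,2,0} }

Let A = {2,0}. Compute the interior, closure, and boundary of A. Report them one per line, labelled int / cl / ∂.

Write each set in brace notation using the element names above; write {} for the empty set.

opens ⊆ A: {}, {0}, {2,0}; union → int = {2,0}
complement {1}; its interior {}; cl(A) = X∖{} = {1,2,0}
boundary = {1,2,0} ∖ {2,0} = {1}

int(A) = {2,0}
cl(A)  = {1,2,0}
∂A     = {1}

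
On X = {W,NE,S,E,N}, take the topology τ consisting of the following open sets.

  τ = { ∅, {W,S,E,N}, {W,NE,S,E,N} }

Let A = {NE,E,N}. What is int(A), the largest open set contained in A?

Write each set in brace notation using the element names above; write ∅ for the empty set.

∅

interior: largest open inside A is ∅ (from ∅)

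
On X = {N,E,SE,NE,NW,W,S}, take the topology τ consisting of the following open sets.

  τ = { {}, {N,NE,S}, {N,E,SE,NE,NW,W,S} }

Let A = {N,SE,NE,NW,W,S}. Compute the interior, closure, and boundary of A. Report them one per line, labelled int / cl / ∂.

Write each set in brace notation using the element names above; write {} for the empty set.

interior: largest open inside A is {N,NE,S} (from {}, {N,NE,S})
cl via duality: int({E}) = {}, so X∖{} = {N,E,SE,NE,NW,W,S}
cl∖int = {E,SE,NW,W}

int(A) = {N,NE,S}
cl(A)  = {N,E,SE,NE,NW,W,S}
∂A     = {E,SE,NW,W}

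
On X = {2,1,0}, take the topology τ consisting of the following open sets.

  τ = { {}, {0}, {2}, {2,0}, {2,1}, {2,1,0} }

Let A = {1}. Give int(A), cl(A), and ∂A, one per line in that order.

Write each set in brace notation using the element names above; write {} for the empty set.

int(A) = {}
cl(A)  = {1}
∂A     = {1}

open subsets of A: {}; so int(A) = {}
closure: X∖int(X∖A) = X∖{2,0} = {1}
∂A = {1} minus {} = {1}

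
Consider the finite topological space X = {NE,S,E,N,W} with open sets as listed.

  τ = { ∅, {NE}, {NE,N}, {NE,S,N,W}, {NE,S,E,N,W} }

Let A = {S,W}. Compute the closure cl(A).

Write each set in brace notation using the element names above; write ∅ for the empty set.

{S,E,W}

X∖A={NE,E,N}, int(X∖A)={NE,N}, hence cl(A)={S,E,W}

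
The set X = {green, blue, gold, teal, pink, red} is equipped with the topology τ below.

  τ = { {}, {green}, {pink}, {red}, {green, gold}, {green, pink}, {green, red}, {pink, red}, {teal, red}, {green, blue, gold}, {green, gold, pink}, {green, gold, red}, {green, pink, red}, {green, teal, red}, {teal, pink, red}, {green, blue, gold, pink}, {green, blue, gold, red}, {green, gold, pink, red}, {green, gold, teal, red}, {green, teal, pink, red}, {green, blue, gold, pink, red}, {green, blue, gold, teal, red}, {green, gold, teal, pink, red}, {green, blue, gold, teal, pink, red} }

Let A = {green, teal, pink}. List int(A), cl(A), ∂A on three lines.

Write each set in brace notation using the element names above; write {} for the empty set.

int(A) = {green, pink}
cl(A)  = {green, blue, gold, teal, pink}
∂A     = {blue, gold, teal}

open subsets of A: {}, {pink}, {green}, {green, pink}; so int(A) = {green, pink}
closure: X∖int(X∖A) = X∖{red} = {green, blue, gold, teal, pink}
∂A = {green, blue, gold, teal, pink} minus {green, pink} = {blue, gold, teal}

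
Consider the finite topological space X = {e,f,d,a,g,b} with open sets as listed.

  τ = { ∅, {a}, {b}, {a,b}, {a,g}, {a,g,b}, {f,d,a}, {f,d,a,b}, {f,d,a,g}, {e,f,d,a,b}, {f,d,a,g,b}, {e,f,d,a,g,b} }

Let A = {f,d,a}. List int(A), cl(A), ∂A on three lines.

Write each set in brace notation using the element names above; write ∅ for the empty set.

opens ⊆ A: ∅, {a}, {f,d,a}; union → int = {f,d,a}
complement {e,g,b}; its interior {b}; cl(A) = X∖{b} = {e,f,d,a,g}
boundary = {e,f,d,a,g} ∖ {f,d,a} = {e,g}

int(A) = {f,d,a}
cl(A)  = {e,f,d,a,g}
∂A     = {e,g}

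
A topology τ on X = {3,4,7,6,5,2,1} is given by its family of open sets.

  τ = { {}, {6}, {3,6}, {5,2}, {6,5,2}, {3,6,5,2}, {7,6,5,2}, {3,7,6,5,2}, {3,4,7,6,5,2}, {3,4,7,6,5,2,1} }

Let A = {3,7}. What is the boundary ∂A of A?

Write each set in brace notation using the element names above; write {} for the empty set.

interior: largest open inside A is {} (from {})
cl via duality: int({4,6,5,2,1}) = {6,5,2}, so X∖{6,5,2} = {3,4,7,1}
cl∖int = {3,4,7,1}

{3,4,7,1}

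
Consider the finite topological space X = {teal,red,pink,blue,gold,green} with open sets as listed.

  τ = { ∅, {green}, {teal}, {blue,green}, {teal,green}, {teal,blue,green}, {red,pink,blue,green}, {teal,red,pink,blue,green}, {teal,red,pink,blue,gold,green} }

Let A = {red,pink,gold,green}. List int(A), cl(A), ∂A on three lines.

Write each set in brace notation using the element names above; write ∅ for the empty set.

U open, U⊆A: ∅, {green}. int(A) = ⋃ = {green}
X∖A={teal,blue}, int(X∖A)={teal}, hence cl(A)={red,pink,blue,gold,green}
∂A: remove int from cl → {red,pink,blue,gold}

int(A) = {green}
cl(A)  = {red,pink,blue,gold,green}
∂A     = {red,pink,blue,gold}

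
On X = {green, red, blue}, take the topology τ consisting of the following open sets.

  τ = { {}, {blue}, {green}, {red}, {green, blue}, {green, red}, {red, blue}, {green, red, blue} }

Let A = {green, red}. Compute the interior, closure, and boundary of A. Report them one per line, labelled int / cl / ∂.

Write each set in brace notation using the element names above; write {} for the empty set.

int(A) = {green, red}
cl(A)  = {green, red}
∂A     = {}

open subsets of A: {}, {red}, {green}, {green, red}; so int(A) = {green, red}
closure: X∖int(X∖A) = X∖{blue} = {green, red}
∂A = {green, red} minus {green, red} = {}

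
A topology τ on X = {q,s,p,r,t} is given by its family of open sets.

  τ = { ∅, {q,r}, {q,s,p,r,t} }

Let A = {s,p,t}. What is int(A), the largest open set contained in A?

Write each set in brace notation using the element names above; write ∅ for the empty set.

U open, U⊆A: ∅. int(A) = ⋃ = ∅

∅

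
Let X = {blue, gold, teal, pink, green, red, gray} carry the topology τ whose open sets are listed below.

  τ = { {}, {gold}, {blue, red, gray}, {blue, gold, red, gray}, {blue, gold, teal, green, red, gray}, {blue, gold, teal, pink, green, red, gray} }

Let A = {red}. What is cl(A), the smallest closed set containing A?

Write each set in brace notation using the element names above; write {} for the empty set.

complement {blue, gold, teal, pink, green, gray}; its interior {gold}; cl(A) = X∖{gold} = {blue, teal, pink, green, red, gray}

{blue, teal, pink, green, red, gray}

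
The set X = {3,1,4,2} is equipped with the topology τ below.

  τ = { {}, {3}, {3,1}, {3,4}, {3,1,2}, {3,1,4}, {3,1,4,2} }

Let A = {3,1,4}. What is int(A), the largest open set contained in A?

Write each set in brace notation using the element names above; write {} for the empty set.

{3,1,4}

U open, U⊆A: {}, {3}, {3,4}, {3,1}, {3,1,4}. int(A) = ⋃ = {3,1,4}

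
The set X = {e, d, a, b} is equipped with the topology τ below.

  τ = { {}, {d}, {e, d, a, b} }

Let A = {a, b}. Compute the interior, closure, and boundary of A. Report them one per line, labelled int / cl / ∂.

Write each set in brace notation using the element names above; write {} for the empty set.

int(A) = {}
cl(A)  = {e, a, b}
∂A     = {e, a, b}

interior: largest open inside A is {} (from {})
cl via duality: int({e, d}) = {d}, so X∖{d} = {e, a, b}
cl∖int = {e, a, b}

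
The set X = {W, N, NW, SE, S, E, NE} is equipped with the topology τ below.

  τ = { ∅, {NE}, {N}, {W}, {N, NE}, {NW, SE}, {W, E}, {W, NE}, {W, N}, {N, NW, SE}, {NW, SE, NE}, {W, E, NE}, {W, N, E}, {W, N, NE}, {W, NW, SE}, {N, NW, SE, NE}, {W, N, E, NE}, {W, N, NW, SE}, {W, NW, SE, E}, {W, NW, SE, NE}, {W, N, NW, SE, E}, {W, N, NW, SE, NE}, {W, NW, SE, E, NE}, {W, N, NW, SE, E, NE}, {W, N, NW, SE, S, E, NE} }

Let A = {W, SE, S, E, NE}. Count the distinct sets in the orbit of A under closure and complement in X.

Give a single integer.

10

closure: X∖int(X∖A) = X∖{N} = {W, NW, SE, S, E, NE}
Let k=closure and c=complement:
  1. A     = {W, SE, S, E, NE}
  2. kA    = {W, NW, SE, S, E, NE}
  3. cA    = {N, NW}
  4. ckA   = {N}
  5. kcA   = {N, NW, SE, S}
  6. kckA  = {N, S}
  7. ckcA  = {W, E, NE}
  8. ckckA = {W, NW, SE, E, NE}
  9. kckcA = {W, S, E, NE}
  10. ckckcA = {N, NW, SE}
— saturated at 10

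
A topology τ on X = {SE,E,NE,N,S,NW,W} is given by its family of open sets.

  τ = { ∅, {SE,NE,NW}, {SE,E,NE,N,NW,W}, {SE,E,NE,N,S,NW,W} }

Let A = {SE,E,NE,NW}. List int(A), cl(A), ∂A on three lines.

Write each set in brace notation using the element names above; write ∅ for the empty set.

opens ⊆ A: ∅, {SE,NE,NW}; union → int = {SE,NE,NW}
complement {N,S,W}; its interior ∅; cl(A) = X∖∅ = {SE,E,NE,N,S,NW,W}
boundary = {SE,E,NE,N,S,NW,W} ∖ {SE,NE,NW} = {E,N,S,W}

int(A) = {SE,NE,NW}
cl(A)  = {SE,E,NE,N,S,NW,W}
∂A     = {E,N,S,W}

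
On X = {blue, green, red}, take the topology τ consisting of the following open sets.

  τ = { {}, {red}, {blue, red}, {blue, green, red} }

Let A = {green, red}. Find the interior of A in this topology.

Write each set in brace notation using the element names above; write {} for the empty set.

U open, U⊆A: {}, {red}. int(A) = ⋃ = {red}

{red}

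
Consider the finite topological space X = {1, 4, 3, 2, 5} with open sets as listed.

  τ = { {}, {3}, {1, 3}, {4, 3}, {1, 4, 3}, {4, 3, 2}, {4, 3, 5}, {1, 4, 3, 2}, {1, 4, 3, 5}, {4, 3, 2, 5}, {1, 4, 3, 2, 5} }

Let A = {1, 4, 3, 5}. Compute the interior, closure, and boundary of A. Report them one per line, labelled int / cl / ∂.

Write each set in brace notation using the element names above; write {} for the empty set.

int(A) = {1, 4, 3, 5}
cl(A)  = {1, 4, 3, 2, 5}
∂A     = {2}

open subsets of A: {}, {3}, {4, 3}, {1, 3}, {1, 4, 3}, {4, 3, 5}, {1, 4, 3, 5}; so int(A) = {1, 4, 3, 5}
closure: X∖int(X∖A) = X∖{} = {1, 4, 3, 2, 5}
∂A = {1, 4, 3, 2, 5} minus {1, 4, 3, 5} = {2}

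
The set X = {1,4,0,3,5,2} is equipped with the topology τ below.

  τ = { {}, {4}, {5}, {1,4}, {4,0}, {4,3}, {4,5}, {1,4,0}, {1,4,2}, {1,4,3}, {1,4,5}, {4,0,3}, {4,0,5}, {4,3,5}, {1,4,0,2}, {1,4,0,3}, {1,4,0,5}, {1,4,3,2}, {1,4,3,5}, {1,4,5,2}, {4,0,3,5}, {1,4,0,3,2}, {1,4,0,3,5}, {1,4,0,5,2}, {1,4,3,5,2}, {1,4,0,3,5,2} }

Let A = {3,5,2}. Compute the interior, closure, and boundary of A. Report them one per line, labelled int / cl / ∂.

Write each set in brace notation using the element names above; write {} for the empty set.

int(A) = {5}
cl(A)  = {3,5,2}
∂A     = {3,2}

interior: largest open inside A is {5} (from {}, {5})
cl via duality: int({1,4,0}) = {1,4,0}, so X∖{1,4,0} = {3,5,2}
cl∖int = {3,2}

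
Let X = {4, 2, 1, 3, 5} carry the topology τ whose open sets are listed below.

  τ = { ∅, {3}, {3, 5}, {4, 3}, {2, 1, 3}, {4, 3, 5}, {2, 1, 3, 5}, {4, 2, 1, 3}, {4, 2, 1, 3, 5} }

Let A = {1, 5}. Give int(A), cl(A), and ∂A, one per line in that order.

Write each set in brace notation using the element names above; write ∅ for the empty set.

int(A) = ∅
cl(A)  = {2, 1, 5}
∂A     = {2, 1, 5}

open subsets of A: ∅; so int(A) = ∅
closure: X∖int(X∖A) = X∖{4, 3} = {2, 1, 5}
∂A = {2, 1, 5} minus ∅ = {2, 1, 5}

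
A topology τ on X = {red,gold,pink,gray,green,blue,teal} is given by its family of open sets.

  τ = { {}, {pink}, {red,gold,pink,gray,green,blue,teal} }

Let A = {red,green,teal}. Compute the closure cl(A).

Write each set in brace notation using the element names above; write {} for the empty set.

X∖A={gold,pink,gray,blue}, int(X∖A)={pink}, hence cl(A)={red,gold,gray,green,blue,teal}

{red,gold,gray,green,blue,teal}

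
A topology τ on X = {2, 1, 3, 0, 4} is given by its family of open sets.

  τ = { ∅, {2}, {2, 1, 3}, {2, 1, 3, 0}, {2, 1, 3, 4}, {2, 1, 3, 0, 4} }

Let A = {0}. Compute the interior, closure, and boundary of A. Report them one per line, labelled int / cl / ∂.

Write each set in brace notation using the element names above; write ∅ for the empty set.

int(A) = ∅
cl(A)  = {0}
∂A     = {0}

interior: largest open inside A is ∅ (from ∅)
cl via duality: int({2, 1, 3, 4}) = {2, 1, 3, 4}, so X∖{2, 1, 3, 4} = {0}
cl∖int = {0}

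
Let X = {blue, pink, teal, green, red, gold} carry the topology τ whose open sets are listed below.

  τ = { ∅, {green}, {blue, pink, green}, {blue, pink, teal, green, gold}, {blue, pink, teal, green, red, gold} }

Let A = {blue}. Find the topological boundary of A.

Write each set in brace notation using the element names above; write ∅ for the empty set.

interior: largest open inside A is ∅ (from ∅)
cl via duality: int({pink, teal, green, red, gold}) = {green}, so X∖{green} = {blue, pink, teal, red, gold}
cl∖int = {blue, pink, teal, red, gold}

{blue, pink, teal, red, gold}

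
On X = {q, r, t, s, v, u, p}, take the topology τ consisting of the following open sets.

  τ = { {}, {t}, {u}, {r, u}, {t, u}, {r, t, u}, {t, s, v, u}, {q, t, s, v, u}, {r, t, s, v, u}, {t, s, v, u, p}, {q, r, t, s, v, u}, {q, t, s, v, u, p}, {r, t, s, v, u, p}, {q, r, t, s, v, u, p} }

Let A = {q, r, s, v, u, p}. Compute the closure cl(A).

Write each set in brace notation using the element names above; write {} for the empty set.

{q, r, s, v, u, p}

closure: X∖int(X∖A) = X∖{t} = {q, r, s, v, u, p}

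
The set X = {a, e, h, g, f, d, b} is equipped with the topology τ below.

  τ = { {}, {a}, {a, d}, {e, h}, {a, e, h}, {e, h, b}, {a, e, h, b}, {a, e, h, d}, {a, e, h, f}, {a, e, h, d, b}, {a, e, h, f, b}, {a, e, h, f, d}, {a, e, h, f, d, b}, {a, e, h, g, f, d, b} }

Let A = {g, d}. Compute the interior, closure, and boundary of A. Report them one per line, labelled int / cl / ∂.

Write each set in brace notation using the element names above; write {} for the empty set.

open subsets of A: {}; so int(A) = {}
closure: X∖int(X∖A) = X∖{a, e, h, f, b} = {g, d}
∂A = {g, d} minus {} = {g, d}

int(A) = {}
cl(A)  = {g, d}
∂A     = {g, d}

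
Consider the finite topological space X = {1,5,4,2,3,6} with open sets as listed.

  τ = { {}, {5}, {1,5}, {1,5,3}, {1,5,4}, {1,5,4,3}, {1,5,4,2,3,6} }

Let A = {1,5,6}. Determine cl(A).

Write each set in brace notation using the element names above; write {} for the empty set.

{1,5,4,2,3,6}

complement {4,2,3}; its interior {}; cl(A) = X∖{} = {1,5,4,2,3,6}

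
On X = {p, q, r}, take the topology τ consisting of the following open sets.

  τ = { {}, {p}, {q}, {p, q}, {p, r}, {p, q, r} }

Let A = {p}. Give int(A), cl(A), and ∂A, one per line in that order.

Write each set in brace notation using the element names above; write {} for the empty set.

int(A) = {p}
cl(A)  = {p, r}
∂A     = {r}

open subsets of A: {}, {p}; so int(A) = {p}
closure: X∖int(X∖A) = X∖{q} = {p, r}
∂A = {p, r} minus {p} = {r}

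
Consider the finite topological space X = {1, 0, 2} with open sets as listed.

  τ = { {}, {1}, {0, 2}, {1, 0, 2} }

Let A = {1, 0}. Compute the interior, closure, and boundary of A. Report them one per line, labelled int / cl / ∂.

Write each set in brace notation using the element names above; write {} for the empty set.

interior: largest open inside A is {1} (from {}, {1})
cl via duality: int({2}) = {}, so X∖{} = {1, 0, 2}
cl∖int = {0, 2}

int(A) = {1}
cl(A)  = {1, 0, 2}
∂A     = {0, 2}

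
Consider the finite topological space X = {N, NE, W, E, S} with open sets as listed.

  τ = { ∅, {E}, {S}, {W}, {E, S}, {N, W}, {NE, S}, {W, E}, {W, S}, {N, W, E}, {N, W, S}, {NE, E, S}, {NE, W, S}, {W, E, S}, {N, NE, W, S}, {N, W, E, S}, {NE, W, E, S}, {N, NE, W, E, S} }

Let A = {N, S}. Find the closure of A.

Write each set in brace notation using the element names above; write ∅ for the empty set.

closure: X∖int(X∖A) = X∖{W, E} = {N, NE, S}

{N, NE, S}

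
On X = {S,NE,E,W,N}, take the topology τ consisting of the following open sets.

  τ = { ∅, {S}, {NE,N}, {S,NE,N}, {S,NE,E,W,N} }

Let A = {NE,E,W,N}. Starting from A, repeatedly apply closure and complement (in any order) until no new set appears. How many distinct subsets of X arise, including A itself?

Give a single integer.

complement {S}; its interior {S}; cl(A) = X∖{S} = {NE,E,W,N}
With k = closure, c = complement:
  1. A     = {NE,E,W,N}
  2. cA    = {S}
  3. kcA   = {S,E,W}
  4. ckcA  = {NE,N}
k, c of each give nothing new

4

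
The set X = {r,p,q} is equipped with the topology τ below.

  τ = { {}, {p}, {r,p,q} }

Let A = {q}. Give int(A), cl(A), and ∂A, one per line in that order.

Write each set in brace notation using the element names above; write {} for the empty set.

open subsets of A: {}; so int(A) = {}
closure: X∖int(X∖A) = X∖{p} = {r,q}
∂A = {r,q} minus {} = {r,q}

int(A) = {}
cl(A)  = {r,q}
∂A     = {r,q}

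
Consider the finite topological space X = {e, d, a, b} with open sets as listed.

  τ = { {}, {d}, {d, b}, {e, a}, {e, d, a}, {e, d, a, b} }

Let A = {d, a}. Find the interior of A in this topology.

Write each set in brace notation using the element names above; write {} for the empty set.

opens ⊆ A: {}, {d}; union → int = {d}

{d}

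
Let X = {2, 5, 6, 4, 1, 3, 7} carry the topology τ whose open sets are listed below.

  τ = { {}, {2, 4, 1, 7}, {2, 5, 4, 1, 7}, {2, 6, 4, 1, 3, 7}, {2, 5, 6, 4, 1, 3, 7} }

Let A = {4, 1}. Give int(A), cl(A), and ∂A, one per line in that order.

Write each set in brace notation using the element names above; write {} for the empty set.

int(A) = {}
cl(A)  = {2, 5, 6, 4, 1, 3, 7}
∂A     = {2, 5, 6, 4, 1, 3, 7}

U open, U⊆A: {}. int(A) = ⋃ = {}
X∖A={2, 5, 6, 3, 7}, int(X∖A)={}, hence cl(A)={2, 5, 6, 4, 1, 3, 7}
∂A: remove int from cl → {2, 5, 6, 4, 1, 3, 7}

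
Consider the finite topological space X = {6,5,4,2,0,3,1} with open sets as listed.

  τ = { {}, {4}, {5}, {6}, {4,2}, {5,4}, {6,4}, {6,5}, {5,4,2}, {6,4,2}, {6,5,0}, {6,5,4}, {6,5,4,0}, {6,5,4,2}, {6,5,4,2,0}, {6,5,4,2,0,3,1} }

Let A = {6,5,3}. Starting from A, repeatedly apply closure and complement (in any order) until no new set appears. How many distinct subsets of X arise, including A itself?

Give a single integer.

X∖A={4,2,0,1}, int(X∖A)={4,2}, hence cl(A)={6,5,0,3,1}
Orbit (k=closure, c=complement):
  1. A     = {6,5,3}
  2. kA    = {6,5,0,3,1}
  3. cA    = {4,2,0,1}
  4. ckA   = {4,2}
  5. kcA   = {4,2,0,3,1}
  6. kckA  = {4,2,3,1}
  7. ckcA  = {6,5}
  8. ckckA = {6,5,0}
(closed under both — stop)

8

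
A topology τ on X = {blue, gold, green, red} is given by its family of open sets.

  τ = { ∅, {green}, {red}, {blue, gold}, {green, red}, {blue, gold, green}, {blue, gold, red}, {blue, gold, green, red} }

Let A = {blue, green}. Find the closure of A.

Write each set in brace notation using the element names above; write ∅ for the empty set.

complement {gold, red}; its interior {red}; cl(A) = X∖{red} = {blue, gold, green}

{blue, gold, green}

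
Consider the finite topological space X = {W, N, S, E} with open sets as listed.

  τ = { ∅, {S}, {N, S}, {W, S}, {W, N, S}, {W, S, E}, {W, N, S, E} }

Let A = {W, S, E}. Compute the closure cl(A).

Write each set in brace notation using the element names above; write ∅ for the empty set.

{W, N, S, E}

complement {N}; its interior ∅; cl(A) = X∖∅ = {W, N, S, E}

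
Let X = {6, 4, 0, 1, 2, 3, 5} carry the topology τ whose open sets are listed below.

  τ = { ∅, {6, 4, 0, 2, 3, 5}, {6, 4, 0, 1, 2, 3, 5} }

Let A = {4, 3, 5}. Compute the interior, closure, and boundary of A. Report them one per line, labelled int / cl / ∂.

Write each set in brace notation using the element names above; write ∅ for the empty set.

int(A) = ∅
cl(A)  = {6, 4, 0, 1, 2, 3, 5}
∂A     = {6, 4, 0, 1, 2, 3, 5}

open subsets of A: ∅; so int(A) = ∅
closure: X∖int(X∖A) = X∖∅ = {6, 4, 0, 1, 2, 3, 5}
∂A = {6, 4, 0, 1, 2, 3, 5} minus ∅ = {6, 4, 0, 1, 2, 3, 5}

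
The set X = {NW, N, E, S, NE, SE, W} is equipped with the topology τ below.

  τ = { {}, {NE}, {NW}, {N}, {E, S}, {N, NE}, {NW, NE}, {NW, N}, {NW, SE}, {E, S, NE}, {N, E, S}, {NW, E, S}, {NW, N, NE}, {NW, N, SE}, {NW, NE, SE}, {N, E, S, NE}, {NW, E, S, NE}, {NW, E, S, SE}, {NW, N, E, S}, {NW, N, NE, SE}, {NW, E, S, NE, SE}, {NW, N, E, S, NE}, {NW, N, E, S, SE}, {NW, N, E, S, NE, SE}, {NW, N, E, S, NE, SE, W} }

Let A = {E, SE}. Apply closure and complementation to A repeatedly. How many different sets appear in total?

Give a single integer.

10

closure: X∖int(X∖A) = X∖{NW, N, NE} = {E, S, SE, W}
Let k=closure and c=complement:
  1. A     = {E, SE}
  2. kA    = {E, S, SE, W}
  3. cA    = {NW, N, S, NE, W}
  4. ckA   = {NW, N, NE}
  5. kcA   = {NW, N, E, S, NE, SE, W}
  6. kckA  = {NW, N, NE, SE, W}
  7. ckcA  = {}
  8. ckckA = {E, S}
  9. kckckA = {E, S, W}
  10. ckckckA = {NW, N, NE, SE}
— saturated at 10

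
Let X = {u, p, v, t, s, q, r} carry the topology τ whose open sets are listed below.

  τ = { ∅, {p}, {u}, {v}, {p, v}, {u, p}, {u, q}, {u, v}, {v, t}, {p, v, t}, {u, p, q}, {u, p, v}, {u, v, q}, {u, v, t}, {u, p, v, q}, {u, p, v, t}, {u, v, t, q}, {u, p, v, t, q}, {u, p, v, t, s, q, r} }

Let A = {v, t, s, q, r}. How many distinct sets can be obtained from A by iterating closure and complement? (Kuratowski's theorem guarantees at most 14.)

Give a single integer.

6

X∖A={u, p}, int(X∖A)={u, p}, hence cl(A)={v, t, s, q, r}
Orbit (k=closure, c=complement):
  1. A     = {v, t, s, q, r}
  2. cA    = {u, p}
  3. kcA   = {u, p, s, q, r}
  4. ckcA  = {v, t}
  5. kckcA = {v, t, s, r}
  6. ckckcA = {u, p, q}
(closed under both — stop)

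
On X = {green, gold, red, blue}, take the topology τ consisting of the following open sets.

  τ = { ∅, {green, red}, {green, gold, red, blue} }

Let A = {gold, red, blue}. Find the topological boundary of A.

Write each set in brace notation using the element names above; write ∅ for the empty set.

{green, gold, red, blue}

opens ⊆ A: ∅; union → int = ∅
complement {green}; its interior ∅; cl(A) = X∖∅ = {green, gold, red, blue}
boundary = {green, gold, red, blue} ∖ ∅ = {green, gold, red, blue}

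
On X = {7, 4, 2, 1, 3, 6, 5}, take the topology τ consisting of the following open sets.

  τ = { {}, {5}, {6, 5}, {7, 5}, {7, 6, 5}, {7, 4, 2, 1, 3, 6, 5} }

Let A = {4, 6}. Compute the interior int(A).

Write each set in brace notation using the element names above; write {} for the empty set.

interior: largest open inside A is {} (from {})

{}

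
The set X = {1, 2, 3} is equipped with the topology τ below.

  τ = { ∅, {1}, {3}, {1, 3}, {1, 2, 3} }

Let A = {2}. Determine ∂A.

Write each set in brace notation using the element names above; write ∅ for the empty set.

{2}

opens ⊆ A: ∅; union → int = ∅
complement {1, 3}; its interior {1, 3}; cl(A) = X∖{1, 3} = {2}
boundary = {2} ∖ ∅ = {2}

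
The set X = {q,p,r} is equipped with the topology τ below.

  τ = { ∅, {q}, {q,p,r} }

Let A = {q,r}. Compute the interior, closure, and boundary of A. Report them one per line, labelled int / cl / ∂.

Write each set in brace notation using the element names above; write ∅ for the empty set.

U open, U⊆A: ∅, {q}. int(A) = ⋃ = {q}
X∖A={p}, int(X∖A)=∅, hence cl(A)={q,p,r}
∂A: remove int from cl → {p,r}

int(A) = {q}
cl(A)  = {q,p,r}
∂A     = {p,r}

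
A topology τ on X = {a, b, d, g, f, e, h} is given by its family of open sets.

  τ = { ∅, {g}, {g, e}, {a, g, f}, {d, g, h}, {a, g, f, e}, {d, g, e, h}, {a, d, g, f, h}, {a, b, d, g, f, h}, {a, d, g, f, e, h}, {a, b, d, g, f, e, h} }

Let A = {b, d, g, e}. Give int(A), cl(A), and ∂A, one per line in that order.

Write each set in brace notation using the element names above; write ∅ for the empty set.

open subsets of A: ∅, {g}, {g, e}; so int(A) = {g, e}
closure: X∖int(X∖A) = X∖∅ = {a, b, d, g, f, e, h}
∂A = {a, b, d, g, f, e, h} minus {g, e} = {a, b, d, f, h}

int(A) = {g, e}
cl(A)  = {a, b, d, g, f, e, h}
∂A     = {a, b, d, f, h}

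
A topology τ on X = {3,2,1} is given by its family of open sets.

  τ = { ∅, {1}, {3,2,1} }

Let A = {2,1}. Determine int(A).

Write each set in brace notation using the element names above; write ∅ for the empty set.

{1}

opens ⊆ A: ∅, {1}; union → int = {1}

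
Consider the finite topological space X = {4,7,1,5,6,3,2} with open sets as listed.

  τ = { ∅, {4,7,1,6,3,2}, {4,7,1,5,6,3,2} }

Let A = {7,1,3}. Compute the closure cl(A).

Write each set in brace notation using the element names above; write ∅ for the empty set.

closure: X∖int(X∖A) = X∖∅ = {4,7,1,5,6,3,2}

{4,7,1,5,6,3,2}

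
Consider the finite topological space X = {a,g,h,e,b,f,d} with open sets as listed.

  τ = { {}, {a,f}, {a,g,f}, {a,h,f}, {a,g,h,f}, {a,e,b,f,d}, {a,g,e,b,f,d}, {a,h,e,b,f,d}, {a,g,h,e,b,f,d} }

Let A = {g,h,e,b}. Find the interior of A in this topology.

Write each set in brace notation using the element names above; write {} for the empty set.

{}

open subsets of A: {}; so int(A) = {}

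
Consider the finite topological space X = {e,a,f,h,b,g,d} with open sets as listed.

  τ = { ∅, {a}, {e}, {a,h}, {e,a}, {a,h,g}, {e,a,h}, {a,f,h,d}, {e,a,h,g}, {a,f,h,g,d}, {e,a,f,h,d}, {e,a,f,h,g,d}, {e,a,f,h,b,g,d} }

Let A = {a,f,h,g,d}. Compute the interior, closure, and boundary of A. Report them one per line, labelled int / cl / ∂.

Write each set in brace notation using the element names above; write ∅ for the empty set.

opens ⊆ A: ∅, {a}, {a,h}, {a,h,g}, {a,f,h,d}, {a,f,h,g,d}; union → int = {a,f,h,g,d}
complement {e,b}; its interior {e}; cl(A) = X∖{e} = {a,f,h,b,g,d}
boundary = {a,f,h,b,g,d} ∖ {a,f,h,g,d} = {b}

int(A) = {a,f,h,g,d}
cl(A)  = {a,f,h,b,g,d}
∂A     = {b}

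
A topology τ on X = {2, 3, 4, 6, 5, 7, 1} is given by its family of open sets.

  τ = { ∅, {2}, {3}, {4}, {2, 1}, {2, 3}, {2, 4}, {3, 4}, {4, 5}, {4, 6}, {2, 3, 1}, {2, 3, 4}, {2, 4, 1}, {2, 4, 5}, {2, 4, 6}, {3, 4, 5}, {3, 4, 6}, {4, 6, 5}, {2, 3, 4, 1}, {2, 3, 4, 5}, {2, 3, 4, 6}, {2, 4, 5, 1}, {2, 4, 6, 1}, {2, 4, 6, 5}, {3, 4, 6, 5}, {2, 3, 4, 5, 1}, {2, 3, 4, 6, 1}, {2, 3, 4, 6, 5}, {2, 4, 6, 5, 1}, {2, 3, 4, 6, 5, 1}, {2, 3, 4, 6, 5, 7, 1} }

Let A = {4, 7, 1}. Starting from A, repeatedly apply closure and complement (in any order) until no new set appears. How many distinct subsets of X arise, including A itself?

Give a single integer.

cl via duality: int({2, 3, 6, 5}) = {2, 3}, so X∖{2, 3} = {4, 6, 5, 7, 1}
Write k for closure, c for complement:
  1. A     = {4, 7, 1}
  2. kA    = {4, 6, 5, 7, 1}
  3. cA    = {2, 3, 6, 5}
  4. ckA   = {2, 3}
  5. kcA   = {2, 3, 6, 5, 7, 1}
  6. kckA  = {2, 3, 7, 1}
  7. ckcA  = {4}
  8. ckckA = {4, 6, 5}
  9. kckcA = {4, 6, 5, 7}
  10. ckckcA = {2, 3, 1}
applying k or c yields no new set

10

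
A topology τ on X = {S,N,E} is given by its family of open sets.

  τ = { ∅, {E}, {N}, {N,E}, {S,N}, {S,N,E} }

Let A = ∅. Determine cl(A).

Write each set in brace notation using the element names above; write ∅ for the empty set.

∅

X∖A={S,N,E}, int(X∖A)={S,N,E}, hence cl(A)=∅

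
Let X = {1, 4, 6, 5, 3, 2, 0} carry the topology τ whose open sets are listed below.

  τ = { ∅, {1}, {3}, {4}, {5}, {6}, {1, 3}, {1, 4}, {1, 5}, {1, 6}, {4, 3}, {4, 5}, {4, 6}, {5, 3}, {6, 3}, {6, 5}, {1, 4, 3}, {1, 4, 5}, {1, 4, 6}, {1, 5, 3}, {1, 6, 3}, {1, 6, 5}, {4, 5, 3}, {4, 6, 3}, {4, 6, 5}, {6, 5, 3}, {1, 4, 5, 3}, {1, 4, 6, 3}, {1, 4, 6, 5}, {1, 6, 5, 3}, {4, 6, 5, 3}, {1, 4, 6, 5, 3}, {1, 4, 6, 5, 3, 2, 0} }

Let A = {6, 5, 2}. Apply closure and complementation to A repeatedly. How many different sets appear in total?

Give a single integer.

6

closure: X∖int(X∖A) = X∖{1, 4, 3} = {6, 5, 2, 0}
Let k=closure and c=complement:
  1. A     = {6, 5, 2}
  2. kA    = {6, 5, 2, 0}
  3. cA    = {1, 4, 3, 0}
  4. ckA   = {1, 4, 3}
  5. kcA   = {1, 4, 3, 2, 0}
  6. ckcA  = {6, 5}
— saturated at 6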